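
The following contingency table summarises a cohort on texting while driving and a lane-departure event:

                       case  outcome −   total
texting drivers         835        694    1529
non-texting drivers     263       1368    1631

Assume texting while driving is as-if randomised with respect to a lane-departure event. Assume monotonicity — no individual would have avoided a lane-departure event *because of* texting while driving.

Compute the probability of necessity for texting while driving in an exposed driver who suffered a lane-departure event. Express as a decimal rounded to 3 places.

p₁ = P(outcome | exposed) = 835/1529 = 0.54611
p₀ = P(outcome | unexposed) = 263/1631 = 0.16125
Under exogeneity and monotonicity, PN = (p₁ − p₀)/p₁.
PN = (0.54611 − 0.16125) / 0.54611 ≈ 0.7047

PN ≈ 0.705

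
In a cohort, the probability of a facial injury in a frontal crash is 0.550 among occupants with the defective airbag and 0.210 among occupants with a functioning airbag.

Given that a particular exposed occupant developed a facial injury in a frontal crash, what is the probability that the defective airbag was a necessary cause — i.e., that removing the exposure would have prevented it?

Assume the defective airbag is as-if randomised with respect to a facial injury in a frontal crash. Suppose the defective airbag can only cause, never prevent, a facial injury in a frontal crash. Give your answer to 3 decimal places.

Let p₁ = 0.55, p₀ = 0.21.
Under exogeneity and monotonicity, PN = (p₁ − p₀) / p₁.
PN = (0.55 − 0.21) / 0.55 = 0.34 / 0.55 ≈ 0.6182

PN ≈ 0.618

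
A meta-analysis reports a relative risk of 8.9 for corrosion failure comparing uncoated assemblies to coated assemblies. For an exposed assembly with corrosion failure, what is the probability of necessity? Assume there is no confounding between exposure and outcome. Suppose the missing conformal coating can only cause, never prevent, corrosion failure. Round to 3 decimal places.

Under exogeneity and monotonicity, PN = (RR − 1) / RR = 1 − 1/RR.
PN = (8.9 − 1) / 8.9 = 7.9 / 8.9 ≈ 0.8876

PN ≈ 0.888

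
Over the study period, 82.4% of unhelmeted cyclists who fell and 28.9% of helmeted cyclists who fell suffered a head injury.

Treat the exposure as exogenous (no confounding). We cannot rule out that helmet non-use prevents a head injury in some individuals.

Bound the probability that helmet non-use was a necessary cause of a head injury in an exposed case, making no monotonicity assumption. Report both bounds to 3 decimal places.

0.649 ≤ PN ≤ 0.863

p₁ = 0.824, p₀ = 0.289.
Under exogeneity alone the bounds on PN are max{0,(p₁−p₀)/p₁} ≤ PN ≤ min{1,(1−p₀)/p₁}.
  lower = (p₁ − p₀)/p₁ = 0.535 / 0.824 ≈ 0.6493
  upper = min{1, (1 − p₀)/p₁} = 0.711 / 0.824 ≈ 0.8629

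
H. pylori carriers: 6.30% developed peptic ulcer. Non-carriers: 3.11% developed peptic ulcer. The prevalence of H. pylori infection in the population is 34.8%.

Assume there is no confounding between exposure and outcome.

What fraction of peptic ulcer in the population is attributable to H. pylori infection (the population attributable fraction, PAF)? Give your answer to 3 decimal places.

PAF ≈ 0.263

p₁ = 0.063, p₀ = 0.0311.
Overall risk P(Y=1) = π·p₁ + (1−π)·p₀ = 0.348×0.063 + 0.652×0.0311 = 0.042201.
Under exogeneity, PAF = [P(Y=1) − p₀] / P(Y=1).
PAF = (0.042201 − 0.0311) / 0.042201 ≈ 0.2631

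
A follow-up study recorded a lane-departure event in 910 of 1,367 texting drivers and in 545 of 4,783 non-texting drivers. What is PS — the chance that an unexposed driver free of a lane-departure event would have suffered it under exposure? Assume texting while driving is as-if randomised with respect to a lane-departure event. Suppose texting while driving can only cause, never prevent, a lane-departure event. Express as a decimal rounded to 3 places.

p₁ = P(outcome | exposed) = 910/1367 = 0.66569
p₀ = P(outcome | unexposed) = 545/4783 = 0.11395
Under exogeneity and monotonicity, PS = (p₁ − p₀) / (1 − p₀).
PS = (0.66569 − 0.11395) / (1 − 0.11395) = 0.55175 / 0.88605 ≈ 0.6227

PS ≈ 0.623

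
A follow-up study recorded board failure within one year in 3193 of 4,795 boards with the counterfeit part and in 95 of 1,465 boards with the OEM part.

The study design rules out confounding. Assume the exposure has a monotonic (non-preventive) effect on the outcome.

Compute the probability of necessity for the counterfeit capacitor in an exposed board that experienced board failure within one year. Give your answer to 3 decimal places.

p₁ = P(outcome | exposed) = 3193/4795 = 0.6659
p₀ = P(outcome | unexposed) = 95/1465 = 0.064846
Under exogeneity and monotonicity, PN = (p₁ − p₀) / p₁.
PN = (0.6659 − 0.064846) / 0.6659 = 0.60106 / 0.6659 ≈ 0.9026

PN ≈ 0.903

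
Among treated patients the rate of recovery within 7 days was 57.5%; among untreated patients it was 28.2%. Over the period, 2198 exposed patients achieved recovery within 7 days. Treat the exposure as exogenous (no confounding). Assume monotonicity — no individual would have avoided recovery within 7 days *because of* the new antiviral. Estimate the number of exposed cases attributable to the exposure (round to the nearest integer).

about 1120 cases

p₁ = 0.575, p₀ = 0.282.
PN = (p₁ − p₀)/p₁ = (0.575 − 0.282) / 0.575 ≈ 0.50957.
Attributable cases ≈ PN × (exposed cases) = 0.50957 × 2198 ≈ 1120.02.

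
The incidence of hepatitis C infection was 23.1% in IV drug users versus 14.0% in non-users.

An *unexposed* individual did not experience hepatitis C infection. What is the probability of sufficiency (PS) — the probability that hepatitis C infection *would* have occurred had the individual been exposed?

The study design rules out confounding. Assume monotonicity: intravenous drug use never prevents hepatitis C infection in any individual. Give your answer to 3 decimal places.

PS ≈ 0.106

p₁ = 0.231, p₀ = 0.14.
Under exogeneity and monotonicity, PS = (p₁ − p₀) / (1 − p₀).
PS = (0.231 − 0.14) / (1 − 0.14) = 0.091 / 0.86 ≈ 0.1058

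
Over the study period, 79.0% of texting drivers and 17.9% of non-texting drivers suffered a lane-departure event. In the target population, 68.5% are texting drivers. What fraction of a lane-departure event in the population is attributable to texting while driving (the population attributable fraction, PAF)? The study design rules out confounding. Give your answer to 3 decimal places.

p₁ = 0.79, p₀ = 0.179.
Overall risk P(Y=1) = π·p₁ + (1−π)·p₀ = 0.685×0.79 + 0.315×0.179 = 0.59754.
Under exogeneity, PAF = [P(Y=1) − p₀] / P(Y=1).
PAF = (0.59754 − 0.179) / 0.59754 ≈ 0.7004

PAF ≈ 0.700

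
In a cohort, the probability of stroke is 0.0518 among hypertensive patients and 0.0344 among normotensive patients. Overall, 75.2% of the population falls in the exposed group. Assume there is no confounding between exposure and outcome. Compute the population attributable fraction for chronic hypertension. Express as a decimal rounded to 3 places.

Let p₁ = 0.0518, p₀ = 0.0344.
Overall risk P(Y=1) = π·p₁ + (1−π)·p₀ = 0.752×0.0518 + 0.248×0.0344 = 0.047485.
Under exogeneity, PAF = [P(Y=1) − p₀] / P(Y=1).
PAF = (0.047485 − 0.0344) / 0.047485 ≈ 0.2756

PAF ≈ 0.276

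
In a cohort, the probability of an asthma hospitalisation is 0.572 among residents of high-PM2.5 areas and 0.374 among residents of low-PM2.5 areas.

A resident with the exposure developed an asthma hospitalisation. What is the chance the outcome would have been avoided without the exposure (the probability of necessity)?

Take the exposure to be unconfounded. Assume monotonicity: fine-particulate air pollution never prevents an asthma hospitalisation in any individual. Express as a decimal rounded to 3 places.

PN ≈ 0.346

Let p₁ = 0.572, p₀ = 0.374.
Under exogeneity and monotonicity, PN = (p₁ − p₀) / p₁.
PN = (0.572 − 0.374) / 0.572 = 0.198 / 0.572 ≈ 0.3462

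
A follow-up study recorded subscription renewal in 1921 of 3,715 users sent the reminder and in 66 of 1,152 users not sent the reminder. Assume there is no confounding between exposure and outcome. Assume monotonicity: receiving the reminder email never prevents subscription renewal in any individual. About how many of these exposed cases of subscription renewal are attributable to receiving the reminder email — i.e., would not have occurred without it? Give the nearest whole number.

p₁ = P(outcome | exposed) = 1921/3715 = 0.51709
p₀ = P(outcome | unexposed) = 66/1152 = 0.057292
PN = (p₁ − p₀)/p₁ = (0.51709 − 0.057292) / 0.51709 ≈ 0.88920.
Attributable cases ≈ PN × (exposed cases) = 0.88920 × 1921 ≈ 1708.16.

about 1708 cases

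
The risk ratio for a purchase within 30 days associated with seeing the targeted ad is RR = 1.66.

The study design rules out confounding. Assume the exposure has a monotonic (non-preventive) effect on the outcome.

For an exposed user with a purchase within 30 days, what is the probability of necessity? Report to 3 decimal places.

PN ≈ 0.398

Under exogeneity and monotonicity, PN = (RR − 1) / RR = 1 − 1/RR.
PN = (1.66 − 1) / 1.66 = 0.66 / 1.66 ≈ 0.3976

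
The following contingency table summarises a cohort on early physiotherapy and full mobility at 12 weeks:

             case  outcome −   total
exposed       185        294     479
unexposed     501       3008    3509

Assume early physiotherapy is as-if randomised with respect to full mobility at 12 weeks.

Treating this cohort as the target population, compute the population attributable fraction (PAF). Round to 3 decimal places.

PAF ≈ 0.170

p₁ = P(outcome | exposed) = 185/479 = 0.38622
p₀ = P(outcome | unexposed) = 501/3509 = 0.14278
Exposure prevalence π = 479/3988 = 0.12011; overall risk P(Y=1) = 0.17202.
Under exogeneity, PAF = [P(Y=1) − p₀]/P(Y=1).
PAF = (0.17202 − 0.14278) / 0.17202 ≈ 0.1700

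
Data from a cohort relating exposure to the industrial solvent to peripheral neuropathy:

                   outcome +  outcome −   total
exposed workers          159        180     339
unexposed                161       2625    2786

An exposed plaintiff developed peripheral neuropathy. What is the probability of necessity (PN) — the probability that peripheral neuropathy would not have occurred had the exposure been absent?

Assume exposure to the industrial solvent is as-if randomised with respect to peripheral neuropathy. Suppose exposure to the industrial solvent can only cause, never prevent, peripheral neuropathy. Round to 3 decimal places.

p₁ = P(outcome | exposed) = 159/339 = 0.46903
p₀ = P(outcome | unexposed) = 161/2786 = 0.057789
Under exogeneity and monotonicity, PN = (p₁ − p₀)/p₁.
PN = (0.46903 − 0.057789) / 0.46903 ≈ 0.8768

PN ≈ 0.877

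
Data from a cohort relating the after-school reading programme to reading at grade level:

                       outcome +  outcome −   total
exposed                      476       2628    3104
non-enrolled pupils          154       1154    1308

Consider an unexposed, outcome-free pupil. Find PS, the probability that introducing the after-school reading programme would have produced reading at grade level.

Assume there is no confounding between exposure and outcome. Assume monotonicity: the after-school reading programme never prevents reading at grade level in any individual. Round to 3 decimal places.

p₁ = P(outcome | exposed) = 476/3104 = 0.15335
p₀ = P(outcome | unexposed) = 154/1308 = 0.11774
Under exogeneity and monotonicity, PS = (p₁ − p₀)/(1 − p₀).
PS = (0.15335 − 0.11774) / 0.88226 ≈ 0.0404

PS ≈ 0.040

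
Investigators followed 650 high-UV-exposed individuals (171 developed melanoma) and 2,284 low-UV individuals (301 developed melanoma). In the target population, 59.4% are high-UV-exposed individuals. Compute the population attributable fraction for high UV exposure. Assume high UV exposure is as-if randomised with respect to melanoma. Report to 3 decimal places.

PAF ≈ 0.372

p₁ = P(outcome | exposed) = 171/650 = 0.26308
p₀ = P(outcome | unexposed) = 301/2284 = 0.13179
Overall risk P(Y=1) = π·p₁ + (1−π)·p₀ = 0.594×0.26308 + 0.406×0.13179 = 0.20977.
Under exogeneity, PAF = [P(Y=1) − p₀] / P(Y=1).
PAF = (0.20977 − 0.13179) / 0.20977 ≈ 0.3718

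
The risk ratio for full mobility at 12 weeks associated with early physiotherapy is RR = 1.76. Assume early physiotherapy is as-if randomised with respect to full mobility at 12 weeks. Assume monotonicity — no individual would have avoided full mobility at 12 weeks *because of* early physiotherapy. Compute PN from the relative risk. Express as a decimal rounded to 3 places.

Under exogeneity and monotonicity, PN = (RR − 1) / RR = 1 − 1/RR.
PN = (1.76 − 1) / 1.76 = 0.76 / 1.76 ≈ 0.4318

PN ≈ 0.432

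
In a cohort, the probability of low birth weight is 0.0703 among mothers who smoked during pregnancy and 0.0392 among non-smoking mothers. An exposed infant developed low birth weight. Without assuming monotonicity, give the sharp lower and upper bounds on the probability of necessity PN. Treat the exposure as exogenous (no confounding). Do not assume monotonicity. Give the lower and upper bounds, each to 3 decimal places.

Let p₁ = 0.0703, p₀ = 0.0392.
Under exogeneity alone the bounds on PN are max{0,(p₁−p₀)/p₁} ≤ PN ≤ min{1,(1−p₀)/p₁}.
  lower = (p₁ − p₀)/p₁ = 0.0311 / 0.0703 ≈ 0.4424
  upper = min{1, (1 − p₀)/p₁} = 0.9608 / 0.0703 ≈ 13.6671 → capped at 1

0.442 ≤ PN ≤ 1.000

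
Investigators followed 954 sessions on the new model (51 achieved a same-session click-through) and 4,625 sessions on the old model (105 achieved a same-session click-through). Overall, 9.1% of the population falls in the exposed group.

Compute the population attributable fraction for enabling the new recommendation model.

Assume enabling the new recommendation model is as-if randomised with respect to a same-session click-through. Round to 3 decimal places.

p₁ = P(outcome | exposed) = 51/954 = 0.053459
p₀ = P(outcome | unexposed) = 105/4625 = 0.022703
Overall risk P(Y=1) = π·p₁ + (1−π)·p₀ = 0.091×0.053459 + 0.909×0.022703 = 0.025502.
Under exogeneity, PAF = [P(Y=1) − p₀] / P(Y=1).
PAF = (0.025502 − 0.022703) / 0.025502 ≈ 0.1098

PAF ≈ 0.110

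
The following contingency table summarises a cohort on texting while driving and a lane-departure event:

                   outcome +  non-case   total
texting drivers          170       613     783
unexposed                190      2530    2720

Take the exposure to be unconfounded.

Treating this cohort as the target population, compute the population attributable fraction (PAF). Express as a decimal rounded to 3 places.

p₁ = P(outcome | exposed) = 170/783 = 0.21711
p₀ = P(outcome | unexposed) = 190/2720 = 0.069853
Exposure prevalence π = 783/3503 = 0.22352; overall risk P(Y=1) = 0.10277.
Under exogeneity, PAF = [P(Y=1) − p₀]/P(Y=1).
PAF = (0.10277 − 0.069853) / 0.10277 ≈ 0.3203

PAF ≈ 0.320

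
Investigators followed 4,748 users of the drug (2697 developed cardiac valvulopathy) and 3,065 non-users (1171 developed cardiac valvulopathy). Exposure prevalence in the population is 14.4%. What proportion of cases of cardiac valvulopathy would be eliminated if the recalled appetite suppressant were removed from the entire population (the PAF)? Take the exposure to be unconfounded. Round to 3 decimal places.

p₁ = P(outcome | exposed) = 2697/4748 = 0.56803
p₀ = P(outcome | unexposed) = 1171/3065 = 0.38206
Overall risk P(Y=1) = π·p₁ + (1−π)·p₀ = 0.144×0.56803 + 0.856×0.38206 = 0.40884.
Under exogeneity, PAF = [P(Y=1) − p₀] / P(Y=1).
PAF = (0.40884 − 0.38206) / 0.40884 ≈ 0.0655

PAF ≈ 0.066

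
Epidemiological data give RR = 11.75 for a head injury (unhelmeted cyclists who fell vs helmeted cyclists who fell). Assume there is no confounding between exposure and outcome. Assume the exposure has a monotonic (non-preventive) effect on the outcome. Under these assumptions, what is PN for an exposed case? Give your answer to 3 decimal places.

PN ≈ 0.915

Under exogeneity and monotonicity, PN = (RR − 1) / RR = 1 − 1/RR.
PN = (11.75 − 1) / 11.75 = 10.75 / 11.75 ≈ 0.9149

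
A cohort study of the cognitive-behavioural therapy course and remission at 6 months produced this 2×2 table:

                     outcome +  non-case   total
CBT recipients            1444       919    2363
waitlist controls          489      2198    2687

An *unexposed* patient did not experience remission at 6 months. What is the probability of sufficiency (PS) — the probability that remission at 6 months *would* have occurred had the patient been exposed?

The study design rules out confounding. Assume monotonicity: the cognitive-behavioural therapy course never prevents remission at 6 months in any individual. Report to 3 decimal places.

PS ≈ 0.525

p₁ = P(outcome | exposed) = 1444/2363 = 0.61109
p₀ = P(outcome | unexposed) = 489/2687 = 0.18199
Under exogeneity and monotonicity, PS = (p₁ − p₀) / (1 − p₀).
PS = (0.61109 − 0.18199) / (1 − 0.18199) = 0.4291 / 0.81801 ≈ 0.5246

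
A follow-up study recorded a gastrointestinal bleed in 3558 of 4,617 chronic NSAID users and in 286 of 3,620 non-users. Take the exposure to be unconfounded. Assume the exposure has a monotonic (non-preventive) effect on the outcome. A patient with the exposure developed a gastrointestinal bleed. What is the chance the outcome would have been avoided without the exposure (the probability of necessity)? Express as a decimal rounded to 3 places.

PN ≈ 0.897

p₁ = P(outcome | exposed) = 3558/4617 = 0.77063
p₀ = P(outcome | unexposed) = 286/3620 = 0.079006
Under exogeneity and monotonicity, PN = (p₁ − p₀) / p₁.
PN = (0.77063 − 0.079006) / 0.77063 = 0.69162 / 0.77063 ≈ 0.8975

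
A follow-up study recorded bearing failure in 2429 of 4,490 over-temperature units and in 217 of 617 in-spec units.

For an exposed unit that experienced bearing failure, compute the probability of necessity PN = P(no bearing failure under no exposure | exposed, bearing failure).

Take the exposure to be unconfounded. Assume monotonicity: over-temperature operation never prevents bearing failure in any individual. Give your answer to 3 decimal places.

p₁ = P(outcome | exposed) = 2429/4490 = 0.54098
p₀ = P(outcome | unexposed) = 217/617 = 0.3517
Under exogeneity and monotonicity, PN = (p₁ − p₀) / p₁.
PN = (0.54098 − 0.3517) / 0.54098 = 0.18928 / 0.54098 ≈ 0.3499

PN ≈ 0.350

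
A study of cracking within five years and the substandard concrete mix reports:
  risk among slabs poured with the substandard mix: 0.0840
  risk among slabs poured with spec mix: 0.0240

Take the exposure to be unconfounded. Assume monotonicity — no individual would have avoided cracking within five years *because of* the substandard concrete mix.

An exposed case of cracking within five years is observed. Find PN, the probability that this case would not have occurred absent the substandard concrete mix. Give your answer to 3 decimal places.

Let p₁ = 0.084, p₀ = 0.024.
Under exogeneity and monotonicity, PN = (p₁ − p₀) / p₁.
PN = (0.084 − 0.024) / 0.084 = 0.06 / 0.084 ≈ 0.7143

PN ≈ 0.714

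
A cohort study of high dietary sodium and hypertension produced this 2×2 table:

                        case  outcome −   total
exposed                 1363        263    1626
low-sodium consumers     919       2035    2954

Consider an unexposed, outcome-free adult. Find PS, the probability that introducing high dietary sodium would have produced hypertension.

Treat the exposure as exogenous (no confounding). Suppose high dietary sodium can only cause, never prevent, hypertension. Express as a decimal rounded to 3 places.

PS ≈ 0.765

p₁ = P(outcome | exposed) = 1363/1626 = 0.83825
p₀ = P(outcome | unexposed) = 919/2954 = 0.3111
Under exogeneity and monotonicity, PS = (p₁ − p₀)/(1 − p₀).
PS = (0.83825 − 0.3111) / 0.6889 ≈ 0.7652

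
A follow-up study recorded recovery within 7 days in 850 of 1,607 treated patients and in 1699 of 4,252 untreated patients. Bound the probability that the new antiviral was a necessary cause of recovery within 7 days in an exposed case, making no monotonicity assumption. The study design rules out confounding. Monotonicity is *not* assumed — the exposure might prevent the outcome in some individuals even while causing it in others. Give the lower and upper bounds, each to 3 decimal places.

0.245 ≤ PN ≤ 1.000

p₁ = P(outcome | exposed) = 850/1607 = 0.52894
p₀ = P(outcome | unexposed) = 1699/4252 = 0.39958
Under exogeneity alone the bounds on PN are max{0,(p₁−p₀)/p₁} ≤ PN ≤ min{1,(1−p₀)/p₁}.
  lower = (p₁ − p₀)/p₁ = 0.12936 / 0.52894 ≈ 0.2446
  upper = min{1, (1 − p₀)/p₁} = 0.60042 / 0.52894 ≈ 1.1352 → capped at 1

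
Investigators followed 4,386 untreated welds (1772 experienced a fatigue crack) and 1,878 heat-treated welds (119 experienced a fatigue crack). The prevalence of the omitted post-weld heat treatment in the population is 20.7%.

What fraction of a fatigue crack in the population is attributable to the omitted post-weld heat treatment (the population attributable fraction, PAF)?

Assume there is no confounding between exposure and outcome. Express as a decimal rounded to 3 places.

p₁ = P(outcome | exposed) = 1772/4386 = 0.40401
p₀ = P(outcome | unexposed) = 119/1878 = 0.063365
Overall risk P(Y=1) = π·p₁ + (1−π)·p₀ = 0.207×0.40401 + 0.793×0.063365 = 0.13388.
Under exogeneity, PAF = [P(Y=1) − p₀] / P(Y=1).
PAF = (0.13388 − 0.063365) / 0.13388 ≈ 0.5267

PAF ≈ 0.527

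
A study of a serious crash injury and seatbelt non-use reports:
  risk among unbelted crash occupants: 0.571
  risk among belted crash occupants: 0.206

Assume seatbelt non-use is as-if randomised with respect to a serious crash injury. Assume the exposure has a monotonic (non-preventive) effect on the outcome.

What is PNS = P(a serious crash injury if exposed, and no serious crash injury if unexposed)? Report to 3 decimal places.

Let p₁ = 0.571, p₀ = 0.206.
Under exogeneity and monotonicity, PNS = p₁ − p₀.
PNS = 0.571 − 0.206 = 0.365

PNS ≈ 0.365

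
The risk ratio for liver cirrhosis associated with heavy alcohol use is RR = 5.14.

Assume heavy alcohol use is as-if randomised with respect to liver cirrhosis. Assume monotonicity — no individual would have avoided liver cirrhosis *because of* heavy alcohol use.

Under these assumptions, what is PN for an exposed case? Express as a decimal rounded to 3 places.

PN ≈ 0.805

Under exogeneity and monotonicity, PN = (RR − 1) / RR = 1 − 1/RR.
PN = (5.14 − 1) / 5.14 = 4.14 / 5.14 ≈ 0.8054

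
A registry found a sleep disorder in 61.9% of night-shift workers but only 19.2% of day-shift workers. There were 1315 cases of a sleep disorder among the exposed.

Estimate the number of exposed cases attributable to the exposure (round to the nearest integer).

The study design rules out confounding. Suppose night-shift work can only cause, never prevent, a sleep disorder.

about 907 cases

p₁ = 0.619, p₀ = 0.192.
PN = (p₁ − p₀)/p₁ = (0.619 − 0.192) / 0.619 ≈ 0.68982.
Attributable cases ≈ PN × (exposed cases) = 0.68982 × 1315 ≈ 907.12.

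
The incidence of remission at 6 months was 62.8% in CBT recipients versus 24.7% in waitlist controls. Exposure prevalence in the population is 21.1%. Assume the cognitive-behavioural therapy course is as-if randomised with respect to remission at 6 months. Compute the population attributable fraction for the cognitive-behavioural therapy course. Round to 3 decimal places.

p₁ = 0.628, p₀ = 0.247.
Overall risk P(Y=1) = π·p₁ + (1−π)·p₀ = 0.211×0.628 + 0.789×0.247 = 0.32739.
Under exogeneity, PAF = [P(Y=1) − p₀] / P(Y=1).
PAF = (0.32739 − 0.247) / 0.32739 ≈ 0.2456

PAF ≈ 0.246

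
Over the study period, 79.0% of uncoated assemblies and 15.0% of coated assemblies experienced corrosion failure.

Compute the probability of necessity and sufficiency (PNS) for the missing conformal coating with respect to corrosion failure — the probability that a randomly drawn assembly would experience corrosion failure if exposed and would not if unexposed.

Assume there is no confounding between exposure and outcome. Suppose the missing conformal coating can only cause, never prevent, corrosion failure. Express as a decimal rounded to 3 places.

PNS ≈ 0.640

p₁ = 0.79, p₀ = 0.15.
Under exogeneity and monotonicity, PNS = p₁ − p₀.
PNS = 0.79 − 0.15 = 0.64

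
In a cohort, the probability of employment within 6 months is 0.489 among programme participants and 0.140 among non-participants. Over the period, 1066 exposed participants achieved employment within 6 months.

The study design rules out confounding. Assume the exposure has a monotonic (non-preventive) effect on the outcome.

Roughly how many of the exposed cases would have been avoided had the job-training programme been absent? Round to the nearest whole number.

Let p₁ = 0.489, p₀ = 0.14.
PN = (p₁ − p₀)/p₁ = (0.489 − 0.14) / 0.489 ≈ 0.71370.
Attributable cases ≈ PN × (exposed cases) = 0.71370 × 1066 ≈ 760.81.

about 761 cases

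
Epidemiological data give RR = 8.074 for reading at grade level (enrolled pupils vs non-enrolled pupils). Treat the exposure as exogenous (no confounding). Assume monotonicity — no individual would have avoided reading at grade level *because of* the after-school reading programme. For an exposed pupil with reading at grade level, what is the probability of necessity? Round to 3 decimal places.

PN ≈ 0.876

Under exogeneity and monotonicity, PN = (RR − 1) / RR = 1 − 1/RR.
PN = (8.074 − 1) / 8.074 = 7.074 / 8.074 ≈ 0.8761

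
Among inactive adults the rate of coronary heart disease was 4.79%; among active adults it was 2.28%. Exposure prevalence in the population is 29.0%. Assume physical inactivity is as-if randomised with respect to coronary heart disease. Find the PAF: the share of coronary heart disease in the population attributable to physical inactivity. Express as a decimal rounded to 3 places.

p₁ = 0.0479, p₀ = 0.0228.
Overall risk P(Y=1) = π·p₁ + (1−π)·p₀ = 0.29×0.0479 + 0.71×0.0228 = 0.030079.
Under exogeneity, PAF = [P(Y=1) − p₀] / P(Y=1).
PAF = (0.030079 − 0.0228) / 0.030079 ≈ 0.2420

PAF ≈ 0.242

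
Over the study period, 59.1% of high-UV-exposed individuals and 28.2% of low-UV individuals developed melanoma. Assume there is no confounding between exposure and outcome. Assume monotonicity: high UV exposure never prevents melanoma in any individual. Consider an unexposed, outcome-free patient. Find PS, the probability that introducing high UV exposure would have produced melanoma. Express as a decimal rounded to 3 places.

p₁ = 0.591, p₀ = 0.282.
Under exogeneity and monotonicity, PS = (p₁ − p₀) / (1 − p₀).
PS = (0.591 − 0.282) / (1 − 0.282) = 0.309 / 0.718 ≈ 0.4304

PS ≈ 0.430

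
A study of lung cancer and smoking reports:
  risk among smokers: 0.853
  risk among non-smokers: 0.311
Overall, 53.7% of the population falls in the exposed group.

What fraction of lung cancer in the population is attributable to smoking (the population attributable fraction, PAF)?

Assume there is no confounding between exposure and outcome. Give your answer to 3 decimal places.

PAF ≈ 0.483

Let p₁ = 0.853, p₀ = 0.311.
Overall risk P(Y=1) = π·p₁ + (1−π)·p₀ = 0.537×0.853 + 0.463×0.311 = 0.60205.
Under exogeneity, PAF = [P(Y=1) − p₀] / P(Y=1).
PAF = (0.60205 − 0.311) / 0.60205 ≈ 0.4834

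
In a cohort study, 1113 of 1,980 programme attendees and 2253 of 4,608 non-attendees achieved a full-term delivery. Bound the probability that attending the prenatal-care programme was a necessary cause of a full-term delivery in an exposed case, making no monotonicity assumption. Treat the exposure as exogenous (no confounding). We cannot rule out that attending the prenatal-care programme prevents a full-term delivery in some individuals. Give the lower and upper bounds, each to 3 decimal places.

0.130 ≤ PN ≤ 0.909

p₁ = P(outcome | exposed) = 1113/1980 = 0.56212
p₀ = P(outcome | unexposed) = 2253/4608 = 0.48893
Under exogeneity alone the bounds on PN are max{0,(p₁−p₀)/p₁} ≤ PN ≤ min{1,(1−p₀)/p₁}.
  lower = (p₁ − p₀)/p₁ = 0.073189 / 0.56212 ≈ 0.1302
  upper = min{1, (1 − p₀)/p₁} = 0.51107 / 0.56212 ≈ 0.9092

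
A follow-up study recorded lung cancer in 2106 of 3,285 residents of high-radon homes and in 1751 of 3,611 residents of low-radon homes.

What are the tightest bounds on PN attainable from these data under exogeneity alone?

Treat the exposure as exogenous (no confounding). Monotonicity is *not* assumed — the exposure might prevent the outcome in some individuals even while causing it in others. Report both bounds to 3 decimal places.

p₁ = P(outcome | exposed) = 2106/3285 = 0.6411
p₀ = P(outcome | unexposed) = 1751/3611 = 0.48491
Under exogeneity alone the bounds on PN are max{0,(p₁−p₀)/p₁} ≤ PN ≤ min{1,(1−p₀)/p₁}.
  lower = (p₁ − p₀)/p₁ = 0.15619 / 0.6411 ≈ 0.2436
  upper = min{1, (1 − p₀)/p₁} = 0.51509 / 0.6411 ≈ 0.8035

0.244 ≤ PN ≤ 0.803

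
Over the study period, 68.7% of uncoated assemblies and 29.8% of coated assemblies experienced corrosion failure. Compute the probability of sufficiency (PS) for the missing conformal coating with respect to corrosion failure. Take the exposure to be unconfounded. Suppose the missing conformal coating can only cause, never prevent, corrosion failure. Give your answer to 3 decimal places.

PS ≈ 0.554

p₁ = 0.687, p₀ = 0.298.
Under exogeneity and monotonicity, PS = (p₁ − p₀) / (1 − p₀).
PS = (0.687 − 0.298) / (1 − 0.298) = 0.389 / 0.702 ≈ 0.5541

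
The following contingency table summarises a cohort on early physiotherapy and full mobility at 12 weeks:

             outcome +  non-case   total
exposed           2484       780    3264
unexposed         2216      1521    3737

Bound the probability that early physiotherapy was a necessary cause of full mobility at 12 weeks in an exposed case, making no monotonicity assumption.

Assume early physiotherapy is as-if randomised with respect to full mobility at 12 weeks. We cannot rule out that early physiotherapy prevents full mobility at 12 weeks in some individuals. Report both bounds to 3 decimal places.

p₁ = P(outcome | exposed) = 2484/3264 = 0.76103
p₀ = P(outcome | unexposed) = 2216/3737 = 0.59299
Under exogeneity alone the bounds on PN are max{0,(p₁−p₀)/p₁} ≤ PN ≤ min{1,(1−p₀)/p₁}.
  lower = (p₁ − p₀)/p₁ = 0.16804 / 0.76103 ≈ 0.2208
  upper = min{1, (1 − p₀)/p₁} = 0.40701 / 0.76103 ≈ 0.5348

0.221 ≤ PN ≤ 0.535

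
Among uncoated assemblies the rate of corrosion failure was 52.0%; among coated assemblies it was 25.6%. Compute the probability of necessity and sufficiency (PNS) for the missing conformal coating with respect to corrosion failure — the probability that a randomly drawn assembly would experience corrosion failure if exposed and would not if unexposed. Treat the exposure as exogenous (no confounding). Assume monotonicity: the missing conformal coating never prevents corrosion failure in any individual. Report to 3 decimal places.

p₁ = 0.52, p₀ = 0.256.
Under exogeneity and monotonicity, PNS = p₁ − p₀.
PNS = 0.52 − 0.256 = 0.264

PNS ≈ 0.264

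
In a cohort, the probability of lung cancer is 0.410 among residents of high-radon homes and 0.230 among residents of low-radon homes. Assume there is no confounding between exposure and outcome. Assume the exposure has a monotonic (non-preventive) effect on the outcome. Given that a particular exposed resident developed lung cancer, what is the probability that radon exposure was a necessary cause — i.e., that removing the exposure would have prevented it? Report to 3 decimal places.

PN ≈ 0.439

Let p₁ = 0.41, p₀ = 0.23.
Under exogeneity and monotonicity, PN = (p₁ − p₀) / p₁.
PN = (0.41 − 0.23) / 0.41 = 0.18 / 0.41 ≈ 0.4390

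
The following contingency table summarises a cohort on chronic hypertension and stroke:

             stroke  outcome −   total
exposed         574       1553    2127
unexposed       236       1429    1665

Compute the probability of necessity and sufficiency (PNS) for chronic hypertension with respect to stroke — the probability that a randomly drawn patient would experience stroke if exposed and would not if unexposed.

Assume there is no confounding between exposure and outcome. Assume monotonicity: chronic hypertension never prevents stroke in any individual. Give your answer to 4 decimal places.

PNS ≈ 0.1281

p₁ = P(outcome | exposed) = 574/2127 = 0.26986
p₀ = P(outcome | unexposed) = 236/1665 = 0.14174
Under exogeneity and monotonicity, PNS = p₁ − p₀.
PNS = 0.26986 − 0.14174 = 0.12812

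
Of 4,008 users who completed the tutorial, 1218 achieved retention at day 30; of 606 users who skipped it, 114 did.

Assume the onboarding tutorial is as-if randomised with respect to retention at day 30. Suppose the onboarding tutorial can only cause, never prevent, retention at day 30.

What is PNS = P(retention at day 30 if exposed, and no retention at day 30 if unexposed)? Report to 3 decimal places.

PNS ≈ 0.116

p₁ = P(outcome | exposed) = 1218/4008 = 0.30389
p₀ = P(outcome | unexposed) = 114/606 = 0.18812
Under exogeneity and monotonicity, PNS = p₁ − p₀.
PNS = 0.30389 − 0.18812 = 0.11577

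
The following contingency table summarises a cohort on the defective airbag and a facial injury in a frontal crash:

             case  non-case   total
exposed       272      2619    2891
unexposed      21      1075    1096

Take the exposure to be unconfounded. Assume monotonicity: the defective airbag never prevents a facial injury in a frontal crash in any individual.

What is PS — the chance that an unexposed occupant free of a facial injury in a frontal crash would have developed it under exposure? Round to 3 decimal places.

PS ≈ 0.076

p₁ = P(outcome | exposed) = 272/2891 = 0.094085
p₀ = P(outcome | unexposed) = 21/1096 = 0.019161
Under exogeneity and monotonicity, PS = (p₁ − p₀) / (1 − p₀).
PS = (0.094085 − 0.019161) / (1 − 0.019161) = 0.074925 / 0.98084 ≈ 0.0764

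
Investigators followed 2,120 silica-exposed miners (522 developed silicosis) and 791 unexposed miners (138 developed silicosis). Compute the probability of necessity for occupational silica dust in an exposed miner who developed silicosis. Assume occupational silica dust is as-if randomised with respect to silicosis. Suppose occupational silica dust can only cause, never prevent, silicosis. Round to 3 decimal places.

PN ≈ 0.291

p₁ = P(outcome | exposed) = 522/2120 = 0.24623
p₀ = P(outcome | unexposed) = 138/791 = 0.17446
Under exogeneity and monotonicity, PN = (p₁ − p₀) / p₁.
PN = (0.24623 − 0.17446) / 0.24623 = 0.071764 / 0.24623 ≈ 0.2915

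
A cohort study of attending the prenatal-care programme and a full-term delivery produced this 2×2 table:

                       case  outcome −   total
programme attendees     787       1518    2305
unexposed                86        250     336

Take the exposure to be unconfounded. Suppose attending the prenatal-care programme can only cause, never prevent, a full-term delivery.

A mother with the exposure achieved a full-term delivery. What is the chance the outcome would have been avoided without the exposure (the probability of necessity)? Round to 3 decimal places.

p₁ = P(outcome | exposed) = 787/2305 = 0.34143
p₀ = P(outcome | unexposed) = 86/336 = 0.25595
Under exogeneity and monotonicity, PN = (p₁ − p₀) / p₁.
PN = (0.34143 − 0.25595) / 0.34143 = 0.085479 / 0.34143 ≈ 0.2504

PN ≈ 0.250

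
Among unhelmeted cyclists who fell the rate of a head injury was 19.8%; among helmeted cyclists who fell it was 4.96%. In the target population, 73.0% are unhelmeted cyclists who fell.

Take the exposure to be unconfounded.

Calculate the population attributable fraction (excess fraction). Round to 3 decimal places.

PAF ≈ 0.686

p₁ = 0.198, p₀ = 0.0496.
Overall risk P(Y=1) = π·p₁ + (1−π)·p₀ = 0.73×0.198 + 0.27×0.0496 = 0.15793.
Under exogeneity, PAF = [P(Y=1) − p₀] / P(Y=1).
PAF = (0.15793 − 0.0496) / 0.15793 ≈ 0.6859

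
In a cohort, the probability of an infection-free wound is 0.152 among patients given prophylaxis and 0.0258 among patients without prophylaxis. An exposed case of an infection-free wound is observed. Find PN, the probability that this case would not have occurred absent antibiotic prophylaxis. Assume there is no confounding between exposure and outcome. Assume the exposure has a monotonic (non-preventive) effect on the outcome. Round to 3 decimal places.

PN ≈ 0.830

Let p₁ = 0.152, p₀ = 0.0258.
Under exogeneity and monotonicity, PN = (p₁ − p₀) / p₁.
PN = (0.152 − 0.0258) / 0.152 = 0.1262 / 0.152 ≈ 0.8303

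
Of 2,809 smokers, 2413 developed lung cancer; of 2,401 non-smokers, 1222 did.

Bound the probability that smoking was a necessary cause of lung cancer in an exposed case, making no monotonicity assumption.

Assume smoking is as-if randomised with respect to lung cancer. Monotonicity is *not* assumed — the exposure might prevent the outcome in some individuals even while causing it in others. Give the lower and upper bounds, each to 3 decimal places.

0.408 ≤ PN ≤ 0.572

p₁ = P(outcome | exposed) = 2413/2809 = 0.85902
p₀ = P(outcome | unexposed) = 1222/2401 = 0.50895
Under exogeneity alone the bounds on PN are max{0,(p₁−p₀)/p₁} ≤ PN ≤ min{1,(1−p₀)/p₁}.
  lower = (p₁ − p₀)/p₁ = 0.35007 / 0.85902 ≈ 0.4075
  upper = min{1, (1 − p₀)/p₁} = 0.49105 / 0.85902 ≈ 0.5716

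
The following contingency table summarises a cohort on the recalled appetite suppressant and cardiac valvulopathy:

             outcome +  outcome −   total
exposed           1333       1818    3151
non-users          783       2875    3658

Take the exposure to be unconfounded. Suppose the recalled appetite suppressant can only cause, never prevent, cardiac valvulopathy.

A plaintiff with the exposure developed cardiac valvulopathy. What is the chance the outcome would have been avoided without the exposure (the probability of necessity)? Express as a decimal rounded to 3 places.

p₁ = P(outcome | exposed) = 1333/3151 = 0.42304
p₀ = P(outcome | unexposed) = 783/3658 = 0.21405
Under exogeneity and monotonicity, PN = (p₁ − p₀) / p₁.
PN = (0.42304 − 0.21405) / 0.42304 = 0.20899 / 0.42304 ≈ 0.4940

PN ≈ 0.494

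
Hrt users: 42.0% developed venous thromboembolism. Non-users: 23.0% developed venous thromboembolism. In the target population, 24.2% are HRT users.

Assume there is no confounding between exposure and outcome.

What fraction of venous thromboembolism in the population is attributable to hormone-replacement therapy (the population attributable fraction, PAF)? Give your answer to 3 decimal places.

p₁ = 0.42, p₀ = 0.23.
Overall risk P(Y=1) = π·p₁ + (1−π)·p₀ = 0.242×0.42 + 0.758×0.23 = 0.27598.
Under exogeneity, PAF = [P(Y=1) − p₀] / P(Y=1).
PAF = (0.27598 − 0.23) / 0.27598 ≈ 0.1666

PAF ≈ 0.167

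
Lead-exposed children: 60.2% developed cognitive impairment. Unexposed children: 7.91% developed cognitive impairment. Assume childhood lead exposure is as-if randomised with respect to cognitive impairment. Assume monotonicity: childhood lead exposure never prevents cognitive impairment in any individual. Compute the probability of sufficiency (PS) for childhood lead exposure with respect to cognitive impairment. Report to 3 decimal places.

p₁ = 0.602, p₀ = 0.0791.
Under exogeneity and monotonicity, PS = (p₁ − p₀) / (1 − p₀).
PS = (0.602 − 0.0791) / (1 − 0.0791) = 0.5229 / 0.9209 ≈ 0.5678

PS ≈ 0.568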